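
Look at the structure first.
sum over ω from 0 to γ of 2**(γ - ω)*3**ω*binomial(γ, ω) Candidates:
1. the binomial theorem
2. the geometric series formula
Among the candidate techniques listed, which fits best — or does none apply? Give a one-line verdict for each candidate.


Verdict: the binomial theorem — binomial coefficients against complementary powers of 3 and 2: recognize the binomial expansion and resum.
- the binomial theorem — yes — fits the structure here.
- the geometric series formula — the term-to-term ratio drifts with the index — the one thing the geometric formula cannot absorb.


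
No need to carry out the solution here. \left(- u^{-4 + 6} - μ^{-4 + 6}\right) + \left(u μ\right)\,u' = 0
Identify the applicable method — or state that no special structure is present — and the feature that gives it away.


Technique: the homogeneous substitution — the slope's numerator and denominator have matching total degree, so it depends only on u/μ and the ratio substitution collapses it. This doubles as a Bernoulli equation in the unknown as written; the homogeneous route needs no setup at all.


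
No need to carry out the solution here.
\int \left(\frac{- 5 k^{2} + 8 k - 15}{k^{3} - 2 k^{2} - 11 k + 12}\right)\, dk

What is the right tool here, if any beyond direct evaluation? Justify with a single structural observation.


Best approach: partial fractions — a proper rational integrand over the factorable k^{3} - 2 k^{2} - 11 k + 12: partial fractions reduce it to elementary pieces.


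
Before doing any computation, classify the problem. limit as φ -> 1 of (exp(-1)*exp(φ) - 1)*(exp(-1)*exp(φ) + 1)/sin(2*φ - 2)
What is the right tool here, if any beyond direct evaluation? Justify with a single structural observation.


Best approach: l'Hôpital's rule (0/0) — substituting 1 gives 0 over 0; differentiate top and bottom once and re-evaluate. A first-order expansion at the point is an equally standard path; the rule packages it.


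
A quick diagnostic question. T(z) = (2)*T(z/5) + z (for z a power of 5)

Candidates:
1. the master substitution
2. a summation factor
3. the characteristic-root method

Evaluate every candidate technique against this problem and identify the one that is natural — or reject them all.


Verdict: the master substitution — index division is the fingerprint: z/5 in the recursive call means substitute z = 5^m.
- the master substitution — applies; the problem has the shape this method handles.
- a summation factor: the recursion divides its index rather than shifting it — there is no previous-term chain for a summation factor to telescope.
- the characteristic-root method — a divided-index call is not the fixed-shift linear shape that characteristic roots solve.


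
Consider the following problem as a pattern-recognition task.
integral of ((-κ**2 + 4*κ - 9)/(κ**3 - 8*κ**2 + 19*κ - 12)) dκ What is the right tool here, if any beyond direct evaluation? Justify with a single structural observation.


Verdict: partial fractions — a proper rational integrand whose denominator splits into simpler factors — decompose into partial fractions first.


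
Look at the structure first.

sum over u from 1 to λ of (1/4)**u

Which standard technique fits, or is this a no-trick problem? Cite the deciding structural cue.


Method: the geometric series formula — each summand is the previous one scaled by 1/4; that constant multiplier is itself the geometric structure.


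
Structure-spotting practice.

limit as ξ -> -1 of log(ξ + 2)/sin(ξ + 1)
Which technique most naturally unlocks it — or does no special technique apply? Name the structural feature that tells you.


Technique: l'Hôpital's rule (0/0) — plug in -1: top and bottom both hit zero, so differentiate each and retry. A first-order expansion at the point is an equally standard path; the rule packages it.


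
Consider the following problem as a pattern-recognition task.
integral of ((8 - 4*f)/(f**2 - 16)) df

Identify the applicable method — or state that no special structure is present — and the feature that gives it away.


Technique: partial fractions — a proper rational integrand over the factorable f**2 - 16: partial fractions reduce it to elementary pieces.


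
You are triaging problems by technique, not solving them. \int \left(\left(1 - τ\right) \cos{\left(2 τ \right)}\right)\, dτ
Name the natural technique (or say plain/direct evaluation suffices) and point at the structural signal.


Technique: integration by parts — differentiate 1 - τ, integrate \cos{\left(2 τ \right)}: each pass lowers the polynomial degree, so parts terminates.


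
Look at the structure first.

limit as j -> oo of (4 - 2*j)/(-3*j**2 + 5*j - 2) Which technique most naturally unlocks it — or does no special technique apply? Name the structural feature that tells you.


Method: dominant-term comparison — as j grows, only the highest-degree terms matter — compare leading terms and read the limit off. Viewed as a single quotient this is an ∞/∞ form — an at-infinity application of l'Hôpital's rule would also resolve it; comparing leading growth reads the answer without differentiating.


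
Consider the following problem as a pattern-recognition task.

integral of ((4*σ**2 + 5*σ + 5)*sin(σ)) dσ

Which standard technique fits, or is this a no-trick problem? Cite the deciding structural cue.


Best approach: integration by parts — a polynomial factor 4*σ**2 + 5*σ + 5 multiplies sin(σ); differentiating 4*σ**2 + 5*σ + 5 lowers its degree while sin(σ) integrates cleanly, so parts wins.


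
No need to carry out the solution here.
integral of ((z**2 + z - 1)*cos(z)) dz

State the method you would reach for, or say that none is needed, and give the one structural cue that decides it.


Best approach: integration by parts — differentiate z**2 + z - 1, integrate cos(z): each pass lowers the polynomial degree, so parts terminates.


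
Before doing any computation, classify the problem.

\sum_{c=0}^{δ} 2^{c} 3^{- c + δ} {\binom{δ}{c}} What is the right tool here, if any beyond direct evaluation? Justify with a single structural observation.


Best approach: the binomial theorem — the summand is term c of a binomial expansion in 2 and 3; the whole sum is a single power.


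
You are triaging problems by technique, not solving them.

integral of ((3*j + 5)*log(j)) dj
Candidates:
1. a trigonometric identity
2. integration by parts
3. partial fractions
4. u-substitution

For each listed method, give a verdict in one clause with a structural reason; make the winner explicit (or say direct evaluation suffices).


Method: integration by parts — a polynomial next to log(j): integrate the polynomial, differentiate the log, and the integral simplifies in one pass.
- a trigonometric identity: with no trigonometric functions present, identity rewriting has no target.
- integration by parts — applicable, and directly so.
- partial fractions: the expression is not a ratio of polynomials that decomposes further.
- u-substitution — no subexpression of the integrand pairs with its own derivative as a factor — individual terms may offer their own substitutions, but any change of variable covering the whole integral would have to be constructed from outside the expression.


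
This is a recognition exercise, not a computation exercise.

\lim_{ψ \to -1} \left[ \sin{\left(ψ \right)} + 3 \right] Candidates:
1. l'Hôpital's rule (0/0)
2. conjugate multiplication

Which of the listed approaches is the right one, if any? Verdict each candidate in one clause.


Method: no special technique — the function is continuous at -1; evaluation is itself the limit, no machinery required.
- l'Hôpital's rule (0/0): evaluation at the point is determinate, so the rule has nothing to repair.
- conjugate multiplication: no divergent radical difference is present for a conjugate pair to cancel.


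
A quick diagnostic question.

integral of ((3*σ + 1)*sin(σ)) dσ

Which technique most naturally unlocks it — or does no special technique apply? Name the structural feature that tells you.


Diagnosis: integration by parts — differentiate 3*σ + 1, integrate sin(σ): each pass lowers the polynomial degree, so parts terminates.


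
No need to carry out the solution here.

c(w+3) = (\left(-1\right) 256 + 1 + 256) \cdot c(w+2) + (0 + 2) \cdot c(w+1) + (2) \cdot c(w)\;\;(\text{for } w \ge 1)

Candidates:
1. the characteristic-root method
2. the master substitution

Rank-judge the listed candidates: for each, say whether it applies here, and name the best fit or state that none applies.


Verdict: the characteristic-root method — no index-dependence in the weights and nothing inhomogeneous: classic characteristic-equation setup.
- the characteristic-root method: a fit — the right tool for this form.
- the master substitution: there is no divide-the-index recursive argument.


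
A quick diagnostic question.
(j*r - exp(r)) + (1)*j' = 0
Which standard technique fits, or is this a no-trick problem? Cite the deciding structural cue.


Diagnosis: a linear integrating factor — arrange it as j' + r·j = (the forcing term) and the integrating factor does the rest.


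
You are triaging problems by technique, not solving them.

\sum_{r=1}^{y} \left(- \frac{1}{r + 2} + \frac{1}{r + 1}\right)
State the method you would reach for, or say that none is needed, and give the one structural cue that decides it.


Verdict: telescoping — a difference of consecutive values of one function (\frac{1}{r + 1} at one index and the next) — telescoping by construction.


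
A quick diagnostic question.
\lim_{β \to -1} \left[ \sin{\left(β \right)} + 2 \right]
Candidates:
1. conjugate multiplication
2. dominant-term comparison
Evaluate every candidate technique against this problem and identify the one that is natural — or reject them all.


Verdict: no special technique — no zero denominators, no indeterminate clash at -1 — substitute and read off the value.
- conjugate multiplication: there is no infinity-minus-infinity radical difference to rationalize.
- dominant-term comparison: this is not a rational comparison of growth rates at infinity.


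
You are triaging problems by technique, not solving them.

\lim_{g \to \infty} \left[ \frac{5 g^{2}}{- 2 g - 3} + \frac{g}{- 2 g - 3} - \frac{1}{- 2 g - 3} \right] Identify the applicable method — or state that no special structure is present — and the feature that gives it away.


Technique: dominant-term comparison — divide by the highest power of g present: lower-order terms vanish and the dominant ratio remains. Viewed as a single quotient this is an ∞/∞ form — an at-infinity application of l'Hôpital's rule would also resolve it; comparing leading growth reads the answer without differentiating.


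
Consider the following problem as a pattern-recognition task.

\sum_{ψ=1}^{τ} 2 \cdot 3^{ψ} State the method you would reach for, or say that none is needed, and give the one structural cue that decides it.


Verdict: the geometric series formula — each summand is the previous one scaled by 3; that constant multiplier is itself the geometric structure.


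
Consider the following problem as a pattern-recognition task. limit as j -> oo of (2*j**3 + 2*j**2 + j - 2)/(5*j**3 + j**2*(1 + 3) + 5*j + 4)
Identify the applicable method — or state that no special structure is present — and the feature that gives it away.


Best approach: dominant-term comparison — growth-rate triage: the leading powers of j decide the limit, everything else is noise. As a single quotient, the ∞/∞ shape would yield to repeated differentiation as well — the growth comparison gets there in one look.


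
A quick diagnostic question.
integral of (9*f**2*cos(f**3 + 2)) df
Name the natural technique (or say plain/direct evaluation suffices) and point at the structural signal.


Diagnosis: u-substitution — differentiating the inner expression f**3 + 2 produces the factor 9*f**2 up to a constant multiple, so substituting u = f**3 + 2 reduces everything to a one-variable integral in u.


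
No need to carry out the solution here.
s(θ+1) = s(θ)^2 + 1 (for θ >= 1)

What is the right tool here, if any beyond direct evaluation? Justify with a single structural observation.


Diagnosis: no special technique — no ansatz, no master substitution, no summation factor survives the nonlinearity here.


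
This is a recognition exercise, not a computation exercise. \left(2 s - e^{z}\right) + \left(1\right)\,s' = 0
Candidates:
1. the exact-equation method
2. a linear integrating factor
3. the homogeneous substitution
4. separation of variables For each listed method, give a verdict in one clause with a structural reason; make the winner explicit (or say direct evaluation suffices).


Diagnosis: a linear integrating factor — first power of s, nonzero forcing: the integrating-factor recipe applies verbatim with p = 2.
- the exact-equation method: exactness fails on the nose — the mixed partials do not match.
- a linear integrating factor — a fit — the right tool for this form.
- the homogeneous substitution: the slope is not a function of the ratio of the variables alone.
- separation of variables: the two dependences are entangled, not a clean product of one-variable pieces.


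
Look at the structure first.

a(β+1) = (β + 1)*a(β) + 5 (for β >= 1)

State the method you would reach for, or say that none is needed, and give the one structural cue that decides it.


Best approach: a summation factor — normalize by the running product of β + 1: the left side becomes a difference, and differences sum.


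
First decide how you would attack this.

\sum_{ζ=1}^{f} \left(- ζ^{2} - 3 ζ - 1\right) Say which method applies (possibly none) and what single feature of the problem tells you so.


Best approach: no special technique — no cancellation, no constant ratio, no binomial weights — just polynomial terms summed directly.


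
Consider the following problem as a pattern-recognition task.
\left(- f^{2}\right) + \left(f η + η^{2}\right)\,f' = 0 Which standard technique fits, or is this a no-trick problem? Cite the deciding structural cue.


Technique: the homogeneous substitution — solved for the derivative, the right side is unchanged under scaling η and f together — it depends only on the ratio f/η, so substitute a single ratio variable. Suitably rearranged — at times with the variables' roles exchanged — this doubles as a Bernoulli equation; the homogeneous reading needs no such setup.


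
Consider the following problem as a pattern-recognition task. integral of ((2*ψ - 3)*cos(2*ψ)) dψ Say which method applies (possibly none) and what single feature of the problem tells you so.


Technique: integration by parts — the integrand splits as 2*ψ - 3 times cos(2*ψ) — repeatedly differentiating the polynomial part kills it, which is the parts ladder.


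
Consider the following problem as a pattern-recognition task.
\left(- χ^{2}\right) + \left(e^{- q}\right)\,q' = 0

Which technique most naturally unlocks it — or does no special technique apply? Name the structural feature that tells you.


Best approach: separation of variables — solved for the derivative, the right side splits multiplicatively into a function of each variable alone — divide and integrate each side. One could also solve this as an exact equation; with each coefficient in its own variable, separating is the same work with fewer steps.


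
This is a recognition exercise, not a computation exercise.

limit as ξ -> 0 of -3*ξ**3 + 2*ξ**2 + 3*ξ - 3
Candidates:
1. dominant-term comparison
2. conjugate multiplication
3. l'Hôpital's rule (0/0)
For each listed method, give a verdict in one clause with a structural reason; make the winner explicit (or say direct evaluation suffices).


Diagnosis: no special technique — nothing blocks direct substitution at 0: plug in and finish.
- dominant-term comparison — this limit is not decided by comparing leading-term growth at infinity.
- conjugate multiplication: no divergent radical difference is present for a conjugate pair to cancel.
- l'Hôpital's rule (0/0): substituting the point produces a determinate value, not a 0 over 0 clash.


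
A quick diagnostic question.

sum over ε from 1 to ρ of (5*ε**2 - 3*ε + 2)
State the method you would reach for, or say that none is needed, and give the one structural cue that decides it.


Best approach: no special technique — with only polynomial terms in ε present, the classical sum-of-powers identities are all you need.


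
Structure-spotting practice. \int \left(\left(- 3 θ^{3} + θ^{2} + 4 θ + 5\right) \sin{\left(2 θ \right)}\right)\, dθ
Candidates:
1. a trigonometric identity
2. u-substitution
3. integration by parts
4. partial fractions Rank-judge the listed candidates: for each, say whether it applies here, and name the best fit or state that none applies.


Diagnosis: integration by parts — the integrand splits as - 3 θ^{3} + θ^{2} + 4 θ + 5 times \sin{\left(2 θ \right)} — repeatedly differentiating the polynomial part kills it, which is the parts ladder.
- a trigonometric identity: no even trigonometric power and no product of distinct frequencies to rewrite.
- u-substitution: no subexpression of the integrand serves as a whole-integral substitution inner — individual terms may offer their own, but none carries its derivative as a factor of the full integrand; a working change of variable would have to be constructed from outside the expression.
- integration by parts: applicable, and directly so.
- partial fractions: the expression is not a ratio of polynomials that decomposes further.


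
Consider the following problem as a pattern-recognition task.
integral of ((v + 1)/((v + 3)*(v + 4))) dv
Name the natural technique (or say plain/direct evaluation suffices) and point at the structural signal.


Method: partial fractions — a proper rational integrand whose denominator splits into simpler factors — decompose into partial fractions first.


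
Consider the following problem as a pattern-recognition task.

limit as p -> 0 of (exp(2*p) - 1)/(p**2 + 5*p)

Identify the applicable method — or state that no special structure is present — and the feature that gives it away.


Verdict: l'Hôpital's rule (0/0) — both numerator and denominator vanish at 0: the genuine 0/0 indeterminate that l'Hôpital exists for. Known elementary limits would finish this too — the rule just bypasses the case analysis.


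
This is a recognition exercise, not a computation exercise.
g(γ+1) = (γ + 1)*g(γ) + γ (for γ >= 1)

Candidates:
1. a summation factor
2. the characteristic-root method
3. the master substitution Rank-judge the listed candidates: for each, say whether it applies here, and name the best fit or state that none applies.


Best approach: a summation factor — rescale the sequence by the product of the weights γ + 1 so far — the recurrence collapses to a plain running sum.
- a summation factor — yes — fits the structure here.
- the characteristic-root method — the coefficients vary with the index, breaking the constant-coefficient structure the method needs.
- the master substitution — the recursion shifts the index rather than dividing it.


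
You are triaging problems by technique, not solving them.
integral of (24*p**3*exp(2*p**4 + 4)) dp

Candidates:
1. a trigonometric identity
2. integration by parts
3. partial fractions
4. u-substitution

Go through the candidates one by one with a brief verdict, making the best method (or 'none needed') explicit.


Best approach: u-substitution — gathered as a product, the integrand carries the factor 24*p**3 — up to a constant, the derivative of the inner expression 2*p**4 + 4 — so u = 2*p**4 + 4 collapses the integral.
- a trigonometric identity — there is no trigonometric structure at all — the integrand carries no sine or cosine to rewrite.
- integration by parts — the non-polynomial partner is not one of the parts kernels — exp, sine, or cosine with a degree-1 argument, or a logarithm.
- partial fractions: the expression is not a ratio of polynomials that decomposes further.
- u-substitution — applicable, and directly so.


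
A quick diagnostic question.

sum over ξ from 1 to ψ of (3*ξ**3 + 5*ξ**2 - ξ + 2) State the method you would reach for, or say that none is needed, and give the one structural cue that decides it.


Verdict: no special technique — nothing telescopes and nothing is geometric; polynomial terms in ξ sum term by term.


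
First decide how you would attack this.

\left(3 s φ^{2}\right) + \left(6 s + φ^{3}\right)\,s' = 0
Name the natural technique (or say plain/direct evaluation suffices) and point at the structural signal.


Verdict: the exact-equation method — 3 s φ^{2} and 6 s + φ^{3} pass the exactness check on the nose, so no integrating factor in φ or s is needed at all.


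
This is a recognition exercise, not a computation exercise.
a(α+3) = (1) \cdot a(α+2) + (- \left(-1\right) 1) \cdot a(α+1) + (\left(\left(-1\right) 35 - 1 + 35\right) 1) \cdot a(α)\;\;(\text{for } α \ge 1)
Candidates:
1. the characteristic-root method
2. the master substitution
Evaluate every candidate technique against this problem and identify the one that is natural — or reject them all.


Diagnosis: the characteristic-root method — try a geometric ansatz r^α: constant coefficients turn the recurrence into one polynomial equation in r.
- the characteristic-root method — applies; the problem has the shape this method handles.
- the master substitution — the recursion shifts the index rather than dividing it.


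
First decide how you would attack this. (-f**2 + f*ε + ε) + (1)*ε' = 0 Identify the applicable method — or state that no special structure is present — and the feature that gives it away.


Method: a linear integrating factor — the unknown enters only to the first power against a nonzero forcing term — the integrating-factor template applies directly.


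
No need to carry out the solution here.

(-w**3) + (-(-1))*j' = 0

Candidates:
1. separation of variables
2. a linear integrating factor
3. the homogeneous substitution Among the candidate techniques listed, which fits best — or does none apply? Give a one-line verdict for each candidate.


Method: no special technique — with j absent the equation is not coupled at all: direct integration in w.
- separation of variables: any separation here is vacuous (nothing depends on the unknown); direct integration is the honest label.
- a linear integrating factor — with the unknown absent the integrating factor is a formality; direct integration is the working structure.
- the homogeneous substitution: the slope does not depend on the ratio of the variables alone.


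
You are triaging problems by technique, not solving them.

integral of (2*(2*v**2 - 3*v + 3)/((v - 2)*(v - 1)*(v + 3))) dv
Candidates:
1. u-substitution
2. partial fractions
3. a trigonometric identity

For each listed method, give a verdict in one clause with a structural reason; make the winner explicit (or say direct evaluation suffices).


Diagnosis: partial fractions — a proper rational integrand whose denominator splits into simpler factors — decompose into partial fractions first.
- u-substitution: no subexpression of the integrand serves as a whole-integral substitution inner — individual terms may offer their own, but none carries its derivative as a factor of the full integrand; a working change of variable would have to be constructed from outside the expression.
- partial fractions: applicable, and directly so.
- a trigonometric identity — there is no trigonometric structure at all — the integrand carries no sine or cosine to rewrite.


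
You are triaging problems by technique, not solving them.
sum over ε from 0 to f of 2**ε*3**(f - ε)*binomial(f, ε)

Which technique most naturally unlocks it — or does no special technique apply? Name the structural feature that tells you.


Technique: the binomial theorem — the summand is term ε of a binomial expansion in 2 and 3; the whole sum is a single power.


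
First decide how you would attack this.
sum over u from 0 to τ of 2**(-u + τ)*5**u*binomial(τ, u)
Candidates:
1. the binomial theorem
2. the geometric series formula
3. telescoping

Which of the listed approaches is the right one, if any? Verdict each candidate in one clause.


Verdict: the binomial theorem — binomial(τ, u) weighting matched powers of 5 and 2 is the expanded form of (5 + 2)^τ — fold it back up.
- the binomial theorem: applicable, and directly so.
- the geometric series formula — the ratio of consecutive terms depends on the index.
- telescoping: in the displayed form, no term reappears at a neighboring index to cancel against.


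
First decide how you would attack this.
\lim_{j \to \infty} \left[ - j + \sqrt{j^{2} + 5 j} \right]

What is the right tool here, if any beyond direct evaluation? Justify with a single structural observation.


Best approach: conjugate multiplication — both pieces blow up but their difference is finite; the conjugate trick rationalizes \sqrt{j^{2} + 5 j} - j.


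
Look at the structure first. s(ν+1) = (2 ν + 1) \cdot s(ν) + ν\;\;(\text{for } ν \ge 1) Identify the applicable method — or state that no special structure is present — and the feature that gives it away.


Diagnosis: a summation factor — one step of memory with a weight 2 ν + 1 that changes as the index grows — the summation-factor construction is built for this.


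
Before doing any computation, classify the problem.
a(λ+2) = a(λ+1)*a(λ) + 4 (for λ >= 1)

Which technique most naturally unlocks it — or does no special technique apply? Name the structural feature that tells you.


Best approach: no special technique — the update rule curves (it is not linear in the unknown sequence), so no superposition-based closed form attaches — iterate or study it directly.


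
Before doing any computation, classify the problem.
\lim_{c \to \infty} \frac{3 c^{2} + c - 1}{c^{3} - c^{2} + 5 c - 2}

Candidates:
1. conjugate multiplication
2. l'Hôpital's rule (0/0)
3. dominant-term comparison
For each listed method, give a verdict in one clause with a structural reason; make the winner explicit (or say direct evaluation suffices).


Method: dominant-term comparison — at large c only the top-degree terms survive; compare the leading terms and the limit falls out.
- conjugate multiplication — rationalization has no target — no divergent radical difference appears.
- l'Hôpital's rule (0/0): as a single quotient the expression runs to ∞/∞ at the limit point — an at-infinity form of the rule would apply, though the leading-growth comparison is the direct reading.
- dominant-term comparison: applicable, and directly so.


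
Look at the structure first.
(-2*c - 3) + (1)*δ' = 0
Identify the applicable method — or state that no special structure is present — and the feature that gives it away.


Best approach: no special technique — solved for the derivative, δ never appears on the right — this is a direct integration in c, not a differential-equations problem at heart.


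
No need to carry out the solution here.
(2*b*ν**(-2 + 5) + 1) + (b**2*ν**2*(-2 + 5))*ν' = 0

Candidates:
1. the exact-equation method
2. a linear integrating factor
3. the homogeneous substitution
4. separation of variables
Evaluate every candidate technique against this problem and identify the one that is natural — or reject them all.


Technique: the exact-equation method — because the two cross partials coincide, the form is conservative as written — recover its potential in (b, ν).
- the exact-equation method: applies; the problem has the shape this method handles.
- a linear integrating factor — a nonlinear term in the unknown puts this outside the integrating-factor template.
- the homogeneous substitution: the slope changes under joint rescaling, failing the degree-zero test.
- separation of variables: no algebra isolates the independent variable on one side and the unknown on the other.


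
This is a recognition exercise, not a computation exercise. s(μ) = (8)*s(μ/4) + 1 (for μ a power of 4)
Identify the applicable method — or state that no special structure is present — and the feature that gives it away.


Verdict: the master substitution — treat m = log base 4 of μ as the new clock: one recursion step advances m by one while μ scales by 4.


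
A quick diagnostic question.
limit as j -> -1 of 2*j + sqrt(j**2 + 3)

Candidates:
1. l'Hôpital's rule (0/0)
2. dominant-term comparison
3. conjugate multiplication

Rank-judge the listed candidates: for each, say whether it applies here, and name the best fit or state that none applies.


Method: no special technique — the function is continuous at -1; evaluation is itself the limit, no machinery required.
- l'Hôpital's rule (0/0) — substituting the point gives a finite value outright — there is no indeterminate clash to repair.
- dominant-term comparison — this limit is not decided by comparing leading-term growth at infinity.
- conjugate multiplication — the conjugate move applies to radical differences, which this is not.


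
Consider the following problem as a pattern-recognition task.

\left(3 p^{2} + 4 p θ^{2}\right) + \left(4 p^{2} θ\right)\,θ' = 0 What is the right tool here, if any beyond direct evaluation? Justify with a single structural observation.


Best approach: the exact-equation method — the cross partial derivatives of 3 p^{2} + 4 p θ^{2} and 4 p^{2} θ agree, so the left side is the total differential of one potential in p and θ.


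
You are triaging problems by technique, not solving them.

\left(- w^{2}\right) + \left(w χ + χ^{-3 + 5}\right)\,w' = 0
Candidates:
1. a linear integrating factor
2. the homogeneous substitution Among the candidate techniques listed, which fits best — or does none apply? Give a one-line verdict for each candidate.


Diagnosis: the homogeneous substitution — the slope's numerator and denominator have matching total degree, so it depends only on w/χ and the ratio substitution collapses it. A Bernoulli-style rewrite — possibly after exchanging which variable is treated as dependent — would work as well; the homogeneous substitution is the more immediate reading here.
- a linear integrating factor — the unknown enters nonlinearly (through a power, a denominator, or a transcendental function), which the linear integrating-factor recipe cannot absorb as-is — any repair would come from a preliminary substitution, not the factor.
- the homogeneous substitution — a fit — the right tool for this form.


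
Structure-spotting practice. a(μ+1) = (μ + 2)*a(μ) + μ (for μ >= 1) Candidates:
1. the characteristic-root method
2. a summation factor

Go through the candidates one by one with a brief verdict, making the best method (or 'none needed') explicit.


Verdict: a summation factor — an index-dependent multiplier μ + 2 rules out characteristic roots; a summation factor converts it to a pure difference.
- the characteristic-root method — the coefficients change with the index, which the root method cannot absorb.
- a summation factor — yes — fits the structure here.


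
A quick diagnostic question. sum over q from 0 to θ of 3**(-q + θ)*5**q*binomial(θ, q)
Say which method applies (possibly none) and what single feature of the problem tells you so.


Best approach: the binomial theorem — the binomial coefficients weight matched powers of 5 and 3, which is exactly the expansion of a binomial power.


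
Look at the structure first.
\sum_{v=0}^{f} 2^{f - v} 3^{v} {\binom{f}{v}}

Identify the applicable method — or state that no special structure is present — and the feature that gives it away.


Diagnosis: the binomial theorem — binomial coefficients against complementary powers of 3 and 2: recognize the binomial expansion and resum.


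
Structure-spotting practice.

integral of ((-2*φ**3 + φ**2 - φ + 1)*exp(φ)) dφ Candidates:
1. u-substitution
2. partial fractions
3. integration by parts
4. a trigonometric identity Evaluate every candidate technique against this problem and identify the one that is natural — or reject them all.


Method: integration by parts — a polynomial factor -2*φ**3 + φ**2 - φ + 1 multiplies exp(φ); differentiating -2*φ**3 + φ**2 - φ + 1 lowers its degree while exp(φ) integrates cleanly, so parts wins.
- u-substitution — no subexpression of the integrand serves as a whole-integral substitution inner — individual terms may offer their own, but none carries its derivative as a factor of the full integrand; a working change of variable would have to be constructed from outside the expression.
- partial fractions — the expression is not a ratio of polynomials that decomposes further.
- integration by parts — a fit — the right tool for this form.
- a trigonometric identity: no sine or cosine appears, so there is nothing for a trigonometric identity to act on.


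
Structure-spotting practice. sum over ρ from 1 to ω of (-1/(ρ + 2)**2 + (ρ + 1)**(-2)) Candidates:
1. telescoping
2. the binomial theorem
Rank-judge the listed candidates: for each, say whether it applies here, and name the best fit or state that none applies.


Diagnosis: telescoping — a difference of consecutive values of one function ((ρ + 1)**(-2) at one index and the next) — telescoping by construction.
- telescoping — applies; the problem has the shape this method handles.
- the binomial theorem: the terms do not reassemble into a binomial power.


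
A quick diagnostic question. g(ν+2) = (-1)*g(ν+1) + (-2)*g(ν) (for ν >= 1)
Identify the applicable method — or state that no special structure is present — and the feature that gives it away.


Method: the characteristic-root method — try a geometric ansatz r^ν: constant coefficients turn the recurrence into one polynomial equation in r.


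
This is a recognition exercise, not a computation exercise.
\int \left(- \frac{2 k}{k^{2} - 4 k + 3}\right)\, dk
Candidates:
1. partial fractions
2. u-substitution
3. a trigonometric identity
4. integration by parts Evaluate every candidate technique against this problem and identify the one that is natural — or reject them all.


Diagnosis: partial fractions — the denominator k^{2} - 4 k + 3 factors, so the quotient decomposes into elementary partial fractions term by term.
- partial fractions: applicable, and directly so.
- u-substitution — no subexpression of the integrand pairs with its own derivative as a factor — individual terms may offer their own substitutions, but any change of variable covering the whole integral would have to be constructed from outside the expression.
- a trigonometric identity: there is no trigonometric structure at all — the integrand carries no sine or cosine to rewrite.
- integration by parts — the integrand does not split as a nonconstant polynomial times an exp, sine, cosine of a linear argument, or logarithm — no polynomial-kernel parts product to differentiate one side of.


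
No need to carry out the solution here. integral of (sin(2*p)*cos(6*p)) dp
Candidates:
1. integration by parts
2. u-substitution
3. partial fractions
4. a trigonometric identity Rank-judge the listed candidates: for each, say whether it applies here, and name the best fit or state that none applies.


Method: a trigonometric identity — sin(2*p)*cos(6*p) is a beat pattern — rewrite the product as a sum of single-frequency waves before integrating.
- integration by parts — not the natural route: no polynomial-kernel product appears — a recursive parts reduction of the trigonometric product exists, but the identity rewrite is direct.
- u-substitution — no subexpression of the integrand serves as a whole-integral substitution inner — individual terms may offer their own, but none carries its derivative as a factor of the full integrand; a working change of variable would have to be constructed from outside the expression.
- partial fractions: the expression is not a ratio of polynomials that decomposes further.
- a trigonometric identity — applicable, and directly so.


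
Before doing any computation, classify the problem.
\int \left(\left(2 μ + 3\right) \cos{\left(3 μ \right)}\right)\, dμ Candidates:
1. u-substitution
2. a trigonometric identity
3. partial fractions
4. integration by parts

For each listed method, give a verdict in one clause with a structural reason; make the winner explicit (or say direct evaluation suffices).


Method: integration by parts — the integrand splits as 2 μ + 3 times \cos{\left(3 μ \right)} — repeatedly differentiating the polynomial part kills it, which is the parts ladder.
- u-substitution — no subexpression of the integrand pairs with its own derivative as a factor — individual terms may offer their own substitutions, but any change of variable covering the whole integral would have to be constructed from outside the expression.
- a trigonometric identity — no even trigonometric power and no product of distinct frequencies to rewrite.
- partial fractions — the expression is not a ratio of polynomials that decomposes further.
- integration by parts: yes, a natural case for it.


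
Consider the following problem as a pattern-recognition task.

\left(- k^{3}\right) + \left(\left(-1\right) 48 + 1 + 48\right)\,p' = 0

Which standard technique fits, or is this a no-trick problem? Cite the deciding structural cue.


Diagnosis: no special technique — solved for the derivative, p never appears on the right — this is a direct integration in k, not a differential-equations problem at heart.


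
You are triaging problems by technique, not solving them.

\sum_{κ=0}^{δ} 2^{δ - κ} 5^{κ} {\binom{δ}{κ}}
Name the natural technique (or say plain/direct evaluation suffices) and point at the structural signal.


Verdict: the binomial theorem — {\binom{δ}{κ}} weighting matched powers of 5 and 2 is the expanded form of (5 + 2)^δ — fold it back up.


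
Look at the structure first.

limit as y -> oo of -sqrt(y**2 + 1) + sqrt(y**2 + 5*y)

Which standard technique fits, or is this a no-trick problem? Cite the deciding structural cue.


Diagnosis: conjugate multiplication — two divergent pieces with a minus sign between them and a radical in the mix: rationalize sqrt(y**2 + 5*y) - sqrt(y**2 + 1) before any limit law applies.


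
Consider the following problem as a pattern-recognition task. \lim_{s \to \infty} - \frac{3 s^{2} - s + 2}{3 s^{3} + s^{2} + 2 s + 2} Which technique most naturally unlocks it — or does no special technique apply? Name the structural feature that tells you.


Best approach: dominant-term comparison — growth-rate triage: the leading powers of s decide the limit, everything else is noise. Viewed as a single quotient this is an ∞/∞ form — an at-infinity application of l'Hôpital's rule would also resolve it; comparing leading growth reads the answer without differentiating.


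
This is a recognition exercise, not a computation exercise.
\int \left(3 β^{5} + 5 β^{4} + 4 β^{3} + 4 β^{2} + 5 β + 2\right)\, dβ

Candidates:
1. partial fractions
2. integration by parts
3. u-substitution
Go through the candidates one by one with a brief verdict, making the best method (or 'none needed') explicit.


Method: no special technique — scan for structure and find none: constant multiples of powers of β, integrate directly.
- partial fractions: the expression is not a ratio of polynomials that decomposes further.
- integration by parts: parts would only shuffle a directly integrable integrand.
- u-substitution: no substitution does more than relabel what direct integration already handles.


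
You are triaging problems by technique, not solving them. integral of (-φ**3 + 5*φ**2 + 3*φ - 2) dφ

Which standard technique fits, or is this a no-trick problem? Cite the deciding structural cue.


Verdict: no special technique — nothing composite, nothing rational, nothing trigonometric — each constant-multiple power of φ integrates by the power rule alone.
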